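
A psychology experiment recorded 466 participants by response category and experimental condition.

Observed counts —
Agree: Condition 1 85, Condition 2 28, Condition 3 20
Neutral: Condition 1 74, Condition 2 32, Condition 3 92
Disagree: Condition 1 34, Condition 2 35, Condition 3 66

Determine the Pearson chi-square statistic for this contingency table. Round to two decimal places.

55.67

Row totals: 133, 198, 135. Column totals: 193, 95, 178. Grand total N = 466.
Expected counts (row total × column total / N):
  Agree, Condition 1: 133×193/466 = 55.084
  Agree, Condition 2: 133×95/466 = 27.114
  Agree, Condition 3: 133×178/466 = 50.803
  Neutral, Condition 1: 198×193/466 = 82.004
  Neutral, Condition 2: 198×95/466 = 40.365
  Neutral, Condition 3: 198×178/466 = 75.631
  Disagree, Condition 1: 135×193/466 = 55.912
  Disagree, Condition 2: 135×95/466 = 27.521
  Disagree, Condition 3: 135×178/466 = 51.567
Contributions (O − E)²/E:
  (85 − 55.084)²/55.084 = 16.2473
  (28 − 27.114)²/27.114 = 0.0290
  (20 − 50.803)²/50.803 = 18.6766
  (74 − 82.004)²/82.004 = 0.7812
  (32 − 40.365)²/40.365 = 1.7335
  (92 − 75.631)²/75.631 = 3.5428
  (34 − 55.912)²/55.912 = 8.5873
  (35 − 27.521)²/27.521 = 2.0325
  (66 − 51.567)²/51.567 = 4.0396
χ² = 16.2473 + 0.0290 + 18.6766 + 0.7812 + 1.7335 + 3.5428 + 8.5873 + 2.0325 + 4.0396 = 55.67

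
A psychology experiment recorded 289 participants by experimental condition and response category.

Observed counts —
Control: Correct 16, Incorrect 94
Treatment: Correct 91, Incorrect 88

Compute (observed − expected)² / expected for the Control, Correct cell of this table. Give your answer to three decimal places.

15.012

Row total (Control) = 110; column total (Correct) = 107; N = 289.
Expected count E = 110 × 107 / 289 = 40.72664.
Contribution = (O − E)²/E = (16 − 40.72664)² / 40.72664 = 15.012.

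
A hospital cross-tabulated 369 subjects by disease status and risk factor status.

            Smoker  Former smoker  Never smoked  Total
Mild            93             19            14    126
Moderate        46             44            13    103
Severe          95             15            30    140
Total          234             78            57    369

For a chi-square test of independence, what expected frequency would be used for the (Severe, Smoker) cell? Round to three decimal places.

88.780

Row total (Severe) = 140; column total (Smoker) = 234; grand total N = 369.
Expected count = (row total × column total) / N = 140 × 234 / 369 = 88.780.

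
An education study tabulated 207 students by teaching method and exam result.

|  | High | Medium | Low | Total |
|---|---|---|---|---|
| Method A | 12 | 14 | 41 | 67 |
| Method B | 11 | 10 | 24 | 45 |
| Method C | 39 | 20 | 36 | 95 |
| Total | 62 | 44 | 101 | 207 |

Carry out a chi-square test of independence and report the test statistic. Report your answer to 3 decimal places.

12.248

Grand total N = 207.
Expected counts (row total × column total / N):
  Method A, High: 67×62/207 = 20.0676
  Method A, Medium: 67×44/207 = 14.2415
  Method A, Low: 67×101/207 = 32.6908
  Method B, High: 45×62/207 = 13.4783
  Method B, Medium: 45×44/207 = 9.5652
  Method B, Low: 45×101/207 = 21.9565
  Method C, High: 95×62/207 = 28.4541
  Method C, Medium: 95×44/207 = 20.1932
  Method C, Low: 95×101/207 = 46.3527
Contributions (O − E)²/E:
  (12 − 20.0676)²/20.0676 = 3.2433
  (14 − 14.2415)²/14.2415 = 0.0041
  (41 − 32.6908)²/32.6908 = 2.1120
  (11 − 13.4783)²/13.4783 = 0.4557
  (10 − 9.5652)²/9.5652 = 0.0198
  (24 − 21.9565)²/21.9565 = 0.1902
  (39 − 28.4541)²/28.4541 = 3.9086
  (20 − 20.1932)²/20.1932 = 0.0018
  (36 − 46.3527)²/46.3527 = 2.3122
χ² = 3.2433 + 0.0041 + 2.1120 + 0.4557 + 0.0198 + 0.1902 + 3.9086 + 0.0018 + 2.3122 = 12.248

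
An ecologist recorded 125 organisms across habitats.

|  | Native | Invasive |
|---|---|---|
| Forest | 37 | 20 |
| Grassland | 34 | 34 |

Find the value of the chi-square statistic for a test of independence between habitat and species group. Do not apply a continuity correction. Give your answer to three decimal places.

2.810

Row totals: 57, 68. Column totals: 71, 54. Grand total N = 125.
Expected counts (row total × column total / N):
  Forest, Native: 57×71/125 = 32.3760
  Forest, Invasive: 57×54/125 = 24.6240
  Grassland, Native: 68×71/125 = 38.6240
  Grassland, Invasive: 68×54/125 = 29.3760
Contributions (O − E)²/E:
  (37 − 32.3760)²/32.3760 = 0.6604
  (20 − 24.6240)²/24.6240 = 0.8683
  (34 − 38.6240)²/38.6240 = 0.5536
  (34 − 29.3760)²/29.3760 = 0.7279
χ² = 0.6604 + 0.8683 + 0.5536 + 0.7279 = 2.810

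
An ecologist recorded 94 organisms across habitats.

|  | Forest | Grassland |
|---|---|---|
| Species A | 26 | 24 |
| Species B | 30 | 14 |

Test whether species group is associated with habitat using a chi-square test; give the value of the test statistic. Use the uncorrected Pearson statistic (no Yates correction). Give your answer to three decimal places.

Row totals: 50, 44. Column totals: 56, 38. Grand total N = 94.
Expected counts (row total × column total / N):
  Species A, Forest: 50×56/94 = 29.7872
  Species A, Grassland: 50×38/94 = 20.2128
  Species B, Forest: 44×56/94 = 26.2128
  Species B, Grassland: 44×38/94 = 17.7872
Contributions (O − E)²/E:
  (26 − 29.7872)²/29.7872 = 0.4815
  (24 − 20.2128)²/20.2128 = 0.7096
  (30 − 26.2128)²/26.2128 = 0.5472
  (14 − 17.7872)²/17.7872 = 0.8064
χ² = 0.4815 + 0.7096 + 0.5472 + 0.8064 = 2.545

2.545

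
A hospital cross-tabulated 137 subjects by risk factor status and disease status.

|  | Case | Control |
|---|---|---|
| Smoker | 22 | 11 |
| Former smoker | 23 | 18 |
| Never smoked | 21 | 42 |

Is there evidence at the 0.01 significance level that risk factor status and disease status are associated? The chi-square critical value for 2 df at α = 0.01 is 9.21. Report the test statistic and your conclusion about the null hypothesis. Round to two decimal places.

Row totals: 33, 41, 63. Column totals: 66, 71. Grand total N = 137.
Expected counts (row total × column total / N):
  Smoker, Case: 33×66/137 = 15.898
  Smoker, Control: 33×71/137 = 17.102
  Former smoker, Case: 41×66/137 = 19.752
  Former smoker, Control: 41×71/137 = 21.248
  Never smoked, Case: 63×66/137 = 30.350
  Never smoked, Control: 63×71/137 = 32.650
Contributions (O − E)²/E:
  (22 − 15.898)²/15.898 = 2.3421
  (11 − 17.102)²/17.102 = 2.1772
  (23 − 19.752)²/19.752 = 0.5341
  (18 − 21.248)²/21.248 = 0.4965
  (21 − 30.350)²/30.350 = 2.8805
  (42 − 32.650)²/32.650 = 2.6776
χ² = 2.3421 + 2.1772 + 0.5341 + 0.4965 + 2.8805 + 2.6776 = 11.11
df = (3−1)(2−1) = 2. Since 11.11 > 9.21, reject the null hypothesis of independence at α = 0.01.

11.11; reject H₀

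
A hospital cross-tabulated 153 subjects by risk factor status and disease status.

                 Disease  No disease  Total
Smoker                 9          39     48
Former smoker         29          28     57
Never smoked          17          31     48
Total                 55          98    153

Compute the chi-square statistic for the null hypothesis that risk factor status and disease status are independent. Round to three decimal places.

Grand total N = 153.
Expected counts (row total × column total / N):
  Smoker, Disease: 48×55/153 = 17.2549
  Smoker, No disease: 48×98/153 = 30.7451
  Former smoker, Disease: 57×55/153 = 20.4902
  Former smoker, No disease: 57×98/153 = 36.5098
  Never smoked, Disease: 48×55/153 = 17.2549
  Never smoked, No disease: 48×98/153 = 30.7451
Contributions (O − E)²/E:
  (9 − 17.2549)²/17.2549 = 3.9492
  (39 − 30.7451)²/30.7451 = 2.2164
  (29 − 20.4902)²/20.4902 = 3.5342
  (28 − 36.5098)²/36.5098 = 1.9835
  (17 − 17.2549)²/17.2549 = 0.0038
  (31 − 30.7451)²/30.7451 = 0.0021
χ² = 3.9492 + 2.2164 + 3.5342 + 1.9835 + 0.0038 + 0.0021 = 11.689

11.689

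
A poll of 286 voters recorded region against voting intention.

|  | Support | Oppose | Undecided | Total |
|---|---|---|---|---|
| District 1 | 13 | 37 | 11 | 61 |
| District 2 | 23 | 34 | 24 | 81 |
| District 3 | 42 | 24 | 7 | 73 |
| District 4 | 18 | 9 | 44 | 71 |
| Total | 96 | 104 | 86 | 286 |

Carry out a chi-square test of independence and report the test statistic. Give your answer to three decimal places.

76.253

Grand total N = 286.
Expected counts (row total × column total / N):
  District 1, Support: 61×96/286 = 20.4755
  District 1, Oppose: 61×104/286 = 22.1818
  District 1, Undecided: 61×86/286 = 18.3427
  District 2, Support: 81×96/286 = 27.1888
  District 2, Oppose: 81×104/286 = 29.4545
  District 2, Undecided: 81×86/286 = 24.3566
  District 3, Support: 73×96/286 = 24.5035
  District 3, Oppose: 73×104/286 = 26.5455
  District 3, Undecided: 73×86/286 = 21.9510
  District 4, Support: 71×96/286 = 23.8322
  District 4, Oppose: 71×104/286 = 25.8182
  District 4, Undecided: 71×86/286 = 21.3497
Contributions (O − E)²/E:
  (13 − 20.4755)²/20.4755 = 2.7293
  (37 − 22.1818)²/22.1818 = 9.8991
  (11 − 18.3427)²/18.3427 = 2.9393
  (23 − 27.1888)²/27.1888 = 0.6453
  (34 − 29.4545)²/29.4545 = 0.7015
  (24 − 24.3566)²/24.3566 = 0.0052
  (42 − 24.5035)²/24.5035 = 12.4932
  (24 − 26.5455)²/26.5455 = 0.2441
  (7 − 21.9510)²/21.9510 = 10.1832
  (18 − 23.8322)²/23.8322 = 1.4273
  (9 − 25.8182)²/25.8182 = 10.9555
  (44 − 21.3497)²/21.3497 = 24.0301
χ² = 2.7293 + 9.8991 + 2.9393 + 0.6453 + 0.7015 + 0.0052 + 12.4932 + 0.2441 + 10.1832 + 1.4273 + 10.9555 + 24.0301 = 76.253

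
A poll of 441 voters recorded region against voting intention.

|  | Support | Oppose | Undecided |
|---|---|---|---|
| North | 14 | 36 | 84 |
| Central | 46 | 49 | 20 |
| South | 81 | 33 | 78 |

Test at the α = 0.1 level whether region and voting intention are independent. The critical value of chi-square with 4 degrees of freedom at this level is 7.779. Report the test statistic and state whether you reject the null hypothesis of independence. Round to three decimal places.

Row totals: 134, 115, 192. Column totals: 141, 118, 182. Grand total N = 441.
Expected counts (row total × column total / N):
  North, Support: 134×141/441 = 42.843537
  North, Oppose: 134×118/441 = 35.854875
  North, Undecided: 134×182/441 = 55.301587
  Central, Support: 115×141/441 = 36.768707
  Central, Oppose: 115×118/441 = 30.770975
  Central, Undecided: 115×182/441 = 47.460317
  South, Support: 192×141/441 = 61.387755
  South, Oppose: 192×118/441 = 51.374150
  South, Undecided: 192×182/441 = 79.238095
Contributions (O − E)²/E:
  (14 − 42.843537)²/42.843537 = 19.4183
  (36 − 35.854875)²/35.854875 = 0.0006
  (84 − 55.301587)²/55.301587 = 14.8929
  (46 − 36.768707)²/36.768707 = 2.3176
  (49 − 30.770975)²/30.770975 = 10.7991
  (20 − 47.460317)²/47.460317 = 15.8884
  (81 − 61.387755)²/61.387755 = 6.2657
  (33 − 51.374150)²/51.374150 = 6.5716
  (78 − 79.238095)²/79.238095 = 0.0193
χ² = 19.4183 + 0.0006 + 14.8929 + 2.3176 + 10.7991 + 15.8884 + 6.2657 + 6.5716 + 0.0193 = 76.174
df = (3−1)(3−1) = 4. Since 76.174 > 7.779, reject the null hypothesis of independence at α = 0.1.

76.174; reject H₀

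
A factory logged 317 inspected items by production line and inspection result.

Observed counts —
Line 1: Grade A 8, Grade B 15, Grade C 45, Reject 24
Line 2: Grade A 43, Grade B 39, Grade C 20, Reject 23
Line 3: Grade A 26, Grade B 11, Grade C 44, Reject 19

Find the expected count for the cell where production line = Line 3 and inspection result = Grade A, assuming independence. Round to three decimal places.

24.290

Row total (Line 3) = 100; column total (Grade A) = 77; grand total N = 317.
Expected count = (row total × column total) / N = 100 × 77 / 317 = 24.290.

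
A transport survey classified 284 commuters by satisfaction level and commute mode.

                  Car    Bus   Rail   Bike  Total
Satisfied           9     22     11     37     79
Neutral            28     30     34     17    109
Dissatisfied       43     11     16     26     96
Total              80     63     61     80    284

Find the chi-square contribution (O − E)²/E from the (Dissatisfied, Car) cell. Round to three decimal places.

Row total (Dissatisfied) = 96; column total (Car) = 80; N = 284.
Expected count E = 96 × 80 / 284 = 27.0423.
Contribution = (O − E)²/E = (43 − 27.0423)² / 27.0423 = 9.417.

9.417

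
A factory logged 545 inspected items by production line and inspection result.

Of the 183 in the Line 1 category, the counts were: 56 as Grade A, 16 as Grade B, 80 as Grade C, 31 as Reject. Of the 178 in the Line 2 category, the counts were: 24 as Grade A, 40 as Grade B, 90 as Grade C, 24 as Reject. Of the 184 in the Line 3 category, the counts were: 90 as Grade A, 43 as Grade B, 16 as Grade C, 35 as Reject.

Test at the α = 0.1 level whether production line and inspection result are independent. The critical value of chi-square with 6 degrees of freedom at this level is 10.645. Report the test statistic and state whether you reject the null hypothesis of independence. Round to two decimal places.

Row totals: 183, 178, 184. Column totals: 170, 99, 186, 90. Grand total N = 545.
Expected counts (row total × column total / N):
  Line 1, Grade A: 183×170/545 = 57.083
  Line 1, Grade B: 183×99/545 = 33.242
  Line 1, Grade C: 183×186/545 = 62.455
  Line 1, Reject: 183×90/545 = 30.220
  Line 2, Grade A: 178×170/545 = 55.523
  Line 2, Grade B: 178×99/545 = 32.334
  Line 2, Grade C: 178×186/545 = 60.749
  Line 2, Reject: 178×90/545 = 29.394
  Line 3, Grade A: 184×170/545 = 57.394
  Line 3, Grade B: 184×99/545 = 33.424
  Line 3, Grade C: 184×186/545 = 62.796
  Line 3, Reject: 184×90/545 = 30.385
Contributions (O − E)²/E:
  (56 − 57.083)²/57.083 = 0.0205
  (16 − 33.242)²/33.242 = 8.9431
  (80 − 62.455)²/62.455 = 4.9288
  (31 − 30.220)²/30.220 = 0.0201
  (24 − 55.523)²/55.523 = 17.8971
  (40 − 32.334)²/32.334 = 1.8175
  (90 − 60.749)²/60.749 = 14.0845
  (24 − 29.394)²/29.394 = 0.9898
  (90 − 57.394)²/57.394 = 18.5237
  (43 − 33.424)²/33.424 = 2.7435
  (16 − 62.796)²/62.796 = 34.8727
  (35 − 30.385)²/30.385 = 0.7009
χ² = 0.0205 + 8.9431 + 4.9288 + 0.0201 + 17.8971 + 1.8175 + 14.0845 + 0.9898 + 18.5237 + 2.7435 + 34.8727 + 0.7009 = 105.54
df = (3−1)(4−1) = 6. Since 105.54 > 10.645, reject the null hypothesis of independence at α = 0.1.

105.54; reject H₀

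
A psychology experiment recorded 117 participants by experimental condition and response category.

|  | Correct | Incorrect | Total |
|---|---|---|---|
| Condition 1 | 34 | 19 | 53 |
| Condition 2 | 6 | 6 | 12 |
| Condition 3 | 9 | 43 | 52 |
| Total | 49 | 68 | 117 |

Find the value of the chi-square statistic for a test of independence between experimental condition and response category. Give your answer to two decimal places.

24.02

Grand total N = 117.
Expected counts (row total × column total / N):
  Condition 1, Correct: 53×49/117 = 22.197
  Condition 1, Incorrect: 53×68/117 = 30.803
  Condition 2, Correct: 12×49/117 = 5.026
  Condition 2, Incorrect: 12×68/117 = 6.974
  Condition 3, Correct: 52×49/117 = 21.778
  Condition 3, Incorrect: 52×68/117 = 30.222
Contributions (O − E)²/E:
  (34 − 22.197)²/22.197 = 6.2761
  (19 − 30.803)²/30.803 = 4.5226
  (6 − 5.026)²/5.026 = 0.1888
  (6 − 6.974)²/6.974 = 0.1360
  (9 − 21.778)²/21.778 = 7.4973
  (43 − 30.222)²/30.222 = 5.4026
χ² = 6.2761 + 4.5226 + 0.1888 + 0.1360 + 7.4973 + 5.4026 = 24.02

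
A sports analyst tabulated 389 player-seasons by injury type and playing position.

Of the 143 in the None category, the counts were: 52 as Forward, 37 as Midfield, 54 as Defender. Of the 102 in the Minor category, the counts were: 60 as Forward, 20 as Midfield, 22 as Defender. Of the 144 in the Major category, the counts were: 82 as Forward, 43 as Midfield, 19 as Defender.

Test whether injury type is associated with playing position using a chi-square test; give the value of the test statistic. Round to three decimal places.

Row totals: 143, 102, 144. Column totals: 194, 100, 95. Grand total N = 389.
Expected counts (row total × column total / N):
  None, Forward: 143×194/389 = 71.3162
  None, Midfield: 143×100/389 = 36.7609
  None, Defender: 143×95/389 = 34.9229
  Minor, Forward: 102×194/389 = 50.8689
  Minor, Midfield: 102×100/389 = 26.2211
  Minor, Defender: 102×95/389 = 24.9100
  Major, Forward: 144×194/389 = 71.8149
  Major, Midfield: 144×100/389 = 37.0180
  Major, Defender: 144×95/389 = 35.1671
Contributions (O − E)²/E:
  (52 − 71.3162)²/71.3162 = 5.2318
  (37 − 36.7609)²/36.7609 = 0.0016
  (54 − 34.9229)²/34.9229 = 10.4211
  (60 − 50.8689)²/50.8689 = 1.6391
  (20 − 26.2211)²/26.2211 = 1.4760
  (22 − 24.9100)²/24.9100 = 0.3399
  (82 − 71.8149)²/71.8149 = 1.4445
  (43 − 37.0180)²/37.0180 = 0.9667
  (19 − 35.1671)²/35.1671 = 7.4324
χ² = 5.2318 + 0.0016 + 10.4211 + 1.6391 + 1.4760 + 0.3399 + 1.4445 + 0.9667 + 7.4324 = 28.953

28.953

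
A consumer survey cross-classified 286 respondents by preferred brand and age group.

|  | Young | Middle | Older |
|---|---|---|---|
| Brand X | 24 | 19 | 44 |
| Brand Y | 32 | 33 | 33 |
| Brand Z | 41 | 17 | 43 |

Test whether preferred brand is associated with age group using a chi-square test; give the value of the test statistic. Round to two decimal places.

11.67

Row totals: 87, 98, 101. Column totals: 97, 69, 120. Grand total N = 286.
Expected counts (row total × column total / N):
  Brand X, Young: 87×97/286 = 29.507
  Brand X, Middle: 87×69/286 = 20.990
  Brand X, Older: 87×120/286 = 36.503
  Brand Y, Young: 98×97/286 = 33.238
  Brand Y, Middle: 98×69/286 = 23.643
  Brand Y, Older: 98×120/286 = 41.119
  Brand Z, Young: 101×97/286 = 34.255
  Brand Z, Middle: 101×69/286 = 24.367
  Brand Z, Older: 101×120/286 = 42.378
Contributions (O − E)²/E:
  (24 − 29.507)²/29.507 = 1.0278
  (19 − 20.990)²/20.990 = 0.1887
  (44 − 36.503)²/36.503 = 1.5397
  (32 − 33.238)²/33.238 = 0.0461
  (33 − 23.643)²/23.643 = 3.7031
  (33 − 41.119)²/41.119 = 1.6031
  (41 − 34.255)²/34.255 = 1.3281
  (17 − 24.367)²/24.367 = 2.2273
  (43 − 42.378)²/42.378 = 0.0091
χ² = 1.0278 + 0.1887 + 1.5397 + 0.0461 + 3.7031 + 1.6031 + 1.3281 + 2.2273 + 0.0091 = 11.67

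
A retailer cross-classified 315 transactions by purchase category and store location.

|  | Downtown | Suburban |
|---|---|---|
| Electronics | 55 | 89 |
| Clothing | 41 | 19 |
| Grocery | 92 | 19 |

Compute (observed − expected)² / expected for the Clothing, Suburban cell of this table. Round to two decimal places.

Row total (Clothing) = 60; column total (Suburban) = 127; N = 315.
Expected count E = 60 × 127 / 315 = 24.190.
Contribution = (O − E)²/E = (19 − 24.190)² / 24.190 = 1.11.

1.11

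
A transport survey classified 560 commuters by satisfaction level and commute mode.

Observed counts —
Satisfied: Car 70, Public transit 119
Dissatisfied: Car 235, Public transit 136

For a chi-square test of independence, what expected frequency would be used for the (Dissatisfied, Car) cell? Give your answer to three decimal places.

Row total (Dissatisfied) = 371; column total (Car) = 305; grand total N = 560.
Expected count = (row total × column total) / N = 371 × 305 / 560 = 202.063.

202.063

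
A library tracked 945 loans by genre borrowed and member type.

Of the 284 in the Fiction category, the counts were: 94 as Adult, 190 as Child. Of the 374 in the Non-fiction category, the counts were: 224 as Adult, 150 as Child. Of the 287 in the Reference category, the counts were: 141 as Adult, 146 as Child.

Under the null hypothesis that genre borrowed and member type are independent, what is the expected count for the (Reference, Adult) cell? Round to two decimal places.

139.40

Row total (Reference) = 287; column total (Adult) = 459; grand total N = 945.
Expected count = (row total × column total) / N = 287 × 459 / 945 = 139.40.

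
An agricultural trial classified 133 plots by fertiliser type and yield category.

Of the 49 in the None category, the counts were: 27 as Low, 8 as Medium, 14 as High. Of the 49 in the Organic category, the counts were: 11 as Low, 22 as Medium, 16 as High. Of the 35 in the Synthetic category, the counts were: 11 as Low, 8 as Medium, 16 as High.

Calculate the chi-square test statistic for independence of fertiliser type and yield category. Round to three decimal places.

16.830

Row totals: 49, 49, 35. Column totals: 49, 38, 46. Grand total N = 133.
Expected counts (row total × column total / N):
  None, Low: 49×49/133 = 18.0526
  None, Medium: 49×38/133 = 14.0000
  None, High: 49×46/133 = 16.9474
  Organic, Low: 49×49/133 = 18.0526
  Organic, Medium: 49×38/133 = 14.0000
  Organic, High: 49×46/133 = 16.9474
  Synthetic, Low: 35×49/133 = 12.8947
  Synthetic, Medium: 35×38/133 = 10.0000
  Synthetic, High: 35×46/133 = 12.1053
Contributions (O − E)²/E:
  (27 − 18.0526)²/18.0526 = 4.4346
  (8 − 14.0000)²/14.0000 = 2.5714
  (14 − 16.9474)²/16.9474 = 0.5126
  (11 − 18.0526)²/18.0526 = 2.7552
  (22 − 14.0000)²/14.0000 = 4.5714
  (16 − 16.9474)²/16.9474 = 0.0530
  (11 − 12.8947)²/12.8947 = 0.2784
  (8 − 10.0000)²/10.0000 = 0.4000
  (16 − 12.1053)²/12.1053 = 1.2531
χ² = 4.4346 + 2.5714 + 0.5126 + 2.7552 + 4.5714 + 0.0530 + 0.2784 + 0.4000 + 1.2531 = 16.830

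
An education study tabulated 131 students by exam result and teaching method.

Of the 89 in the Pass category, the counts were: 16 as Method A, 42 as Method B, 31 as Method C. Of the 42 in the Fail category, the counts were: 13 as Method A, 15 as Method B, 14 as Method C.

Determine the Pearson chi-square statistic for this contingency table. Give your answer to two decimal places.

3.05

Row totals: 89, 42. Column totals: 29, 57, 45. Grand total N = 131.
Expected counts (row total × column total / N):
  Pass, Method A: 89×29/131 = 19.702
  Pass, Method B: 89×57/131 = 38.725
  Pass, Method C: 89×45/131 = 30.573
  Fail, Method A: 42×29/131 = 9.298
  Fail, Method B: 42×57/131 = 18.275
  Fail, Method C: 42×45/131 = 14.427
Contributions (O − E)²/E:
  (16 − 19.702)²/19.702 = 0.6956
  (42 − 38.725)²/38.725 = 0.2770
  (31 − 30.573)²/30.573 = 0.0060
  (13 − 9.298)²/9.298 = 1.4740
  (15 − 18.275)²/18.275 = 0.5869
  (14 − 14.427)²/14.427 = 0.0126
χ² = 0.6956 + 0.2770 + 0.0060 + 1.4740 + 0.5869 + 0.0126 = 3.05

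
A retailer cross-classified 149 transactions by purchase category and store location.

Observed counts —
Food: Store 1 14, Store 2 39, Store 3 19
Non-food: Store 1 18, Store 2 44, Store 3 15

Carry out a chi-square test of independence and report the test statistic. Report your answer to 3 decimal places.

Row totals: 72, 77. Column totals: 32, 83, 34. Grand total N = 149.
Expected counts (row total × column total / N):
  Food, Store 1: 72×32/149 = 15.4631
  Food, Store 2: 72×83/149 = 40.1074
  Food, Store 3: 72×34/149 = 16.4295
  Non-food, Store 1: 77×32/149 = 16.5369
  Non-food, Store 2: 77×83/149 = 42.8926
  Non-food, Store 3: 77×34/149 = 17.5705
Contributions (O − E)²/E:
  (14 − 15.4631)²/15.4631 = 0.1384
  (39 − 40.1074)²/40.1074 = 0.0306
  (19 − 16.4295)²/16.4295 = 0.4022
  (18 − 16.5369)²/16.5369 = 0.1294
  (44 − 42.8926)²/42.8926 = 0.0286
  (15 − 17.5705)²/17.5705 = 0.3761
χ² = 0.1384 + 0.0306 + 0.4022 + 0.1294 + 0.0286 + 0.3761 = 1.105

1.105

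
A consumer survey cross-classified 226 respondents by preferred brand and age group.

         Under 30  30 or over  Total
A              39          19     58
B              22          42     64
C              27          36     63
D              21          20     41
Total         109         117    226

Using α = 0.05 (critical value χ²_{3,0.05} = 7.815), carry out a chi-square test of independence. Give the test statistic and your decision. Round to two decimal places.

Grand total N = 226.
Expected counts (row total × column total / N):
  A, Under 30: 58×109/226 = 27.973
  A, 30 or over: 58×117/226 = 30.027
  B, Under 30: 64×109/226 = 30.867
  B, 30 or over: 64×117/226 = 33.133
  C, Under 30: 63×109/226 = 30.385
  C, 30 or over: 63×117/226 = 32.615
  D, Under 30: 41×109/226 = 19.774
  D, 30 or over: 41×117/226 = 21.226
Contributions (O − E)²/E:
  (39 − 27.973)²/27.973 = 4.3469
  (19 − 30.027)²/30.027 = 4.0495
  (22 − 30.867)²/30.867 = 2.5472
  (42 − 33.133)²/33.133 = 2.3730
  (27 − 30.385)²/30.385 = 0.3771
  (36 − 32.615)²/32.615 = 0.3513
  (21 − 19.774)²/19.774 = 0.0760
  (20 − 21.226)²/21.226 = 0.0708
χ² = 4.3469 + 4.0495 + 2.5472 + 2.3730 + 0.3771 + 0.3513 + 0.0760 + 0.0708 = 14.19
df = (4−1)(2−1) = 3. Since 14.19 > 7.815, reject the null hypothesis of independence at α = 0.05.

14.19; reject H₀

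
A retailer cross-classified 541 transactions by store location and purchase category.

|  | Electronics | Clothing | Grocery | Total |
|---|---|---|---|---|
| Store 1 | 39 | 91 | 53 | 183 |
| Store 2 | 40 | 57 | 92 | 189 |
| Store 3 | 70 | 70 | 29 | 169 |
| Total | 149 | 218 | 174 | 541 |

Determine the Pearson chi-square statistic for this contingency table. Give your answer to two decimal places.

54.54

Grand total N = 541.
Expected counts (row total × column total / N):
  Store 1, Electronics: 183×149/541 = 50.401
  Store 1, Clothing: 183×218/541 = 73.741
  Store 1, Grocery: 183×174/541 = 58.858
  Store 2, Electronics: 189×149/541 = 52.054
  Store 2, Clothing: 189×218/541 = 76.159
  Store 2, Grocery: 189×174/541 = 60.787
  Store 3, Electronics: 169×149/541 = 46.545
  Store 3, Clothing: 169×218/541 = 68.100
  Store 3, Grocery: 169×174/541 = 54.355
Contributions (O − E)²/E:
  (39 − 50.401)²/50.401 = 2.5790
  (91 − 73.741)²/73.741 = 4.0394
  (53 − 58.858)²/58.858 = 0.5830
  (40 − 52.054)²/52.054 = 2.7913
  (57 − 76.159)²/76.159 = 4.8197
  (92 − 60.787)²/60.787 = 16.0273
  (70 − 46.545)²/46.545 = 11.8195
  (70 − 68.100)²/68.100 = 0.0530
  (29 − 54.355)²/54.355 = 11.8274
χ² = 2.5790 + 4.0394 + 0.5830 + 2.7913 + 4.8197 + 16.0273 + 11.8195 + 0.0530 + 11.8274 = 54.54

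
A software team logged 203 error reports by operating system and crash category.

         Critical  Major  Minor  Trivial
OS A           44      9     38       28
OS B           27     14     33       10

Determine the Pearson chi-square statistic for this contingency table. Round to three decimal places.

Row totals: 119, 84. Column totals: 71, 23, 71, 38. Grand total N = 203.
Expected counts (row total × column total / N):
  OS A, Critical: 119×71/203 = 41.62069
  OS A, Major: 119×23/203 = 13.48276
  OS A, Minor: 119×71/203 = 41.62069
  OS A, Trivial: 119×38/203 = 22.27586
  OS B, Critical: 84×71/203 = 29.37931
  OS B, Major: 84×23/203 = 9.51724
  OS B, Minor: 84×71/203 = 29.37931
  OS B, Trivial: 84×38/203 = 15.72414
Contributions (O − E)²/E:
  (44 − 41.62069)²/41.62069 = 0.1360
  (9 − 13.48276)²/13.48276 = 1.4904
  (38 − 41.62069)²/41.62069 = 0.3150
  (28 − 22.27586)²/22.27586 = 1.4709
  (27 − 29.37931)²/29.37931 = 0.1927
  (14 − 9.51724)²/9.51724 = 2.1114
  (33 − 29.37931)²/29.37931 = 0.4462
  (10 − 15.72414)²/15.72414 = 2.0838
χ² = 0.1360 + 1.4904 + 0.3150 + 1.4709 + 0.1927 + 2.1114 + 0.4462 + 2.0838 = 8.246

8.246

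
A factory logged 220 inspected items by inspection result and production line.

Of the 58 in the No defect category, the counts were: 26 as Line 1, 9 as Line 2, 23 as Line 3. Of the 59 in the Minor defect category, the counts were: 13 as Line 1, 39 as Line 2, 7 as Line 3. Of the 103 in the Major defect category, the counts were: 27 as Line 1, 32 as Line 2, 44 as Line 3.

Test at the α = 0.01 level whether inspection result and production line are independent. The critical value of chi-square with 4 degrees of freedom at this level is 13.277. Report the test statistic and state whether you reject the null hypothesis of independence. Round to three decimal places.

39.530; reject H₀

Row totals: 58, 59, 103. Column totals: 66, 80, 74. Grand total N = 220.
Expected counts (row total × column total / N):
  No defect, Line 1: 58×66/220 = 17.4000
  No defect, Line 2: 58×80/220 = 21.0909
  No defect, Line 3: 58×74/220 = 19.5091
  Minor defect, Line 1: 59×66/220 = 17.7000
  Minor defect, Line 2: 59×80/220 = 21.4545
  Minor defect, Line 3: 59×74/220 = 19.8455
  Major defect, Line 1: 103×66/220 = 30.9000
  Major defect, Line 2: 103×80/220 = 37.4545
  Major defect, Line 3: 103×74/220 = 34.6455
Contributions (O − E)²/E:
  (26 − 17.4000)²/17.4000 = 4.2506
  (9 − 21.0909)²/21.0909 = 6.9314
  (23 − 19.5091)²/19.5091 = 0.6247
  (13 − 17.7000)²/17.7000 = 1.2480
  (39 − 21.4545)²/21.4545 = 14.3487
  (7 − 19.8455)²/19.8455 = 8.3146
  (27 − 30.9000)²/30.9000 = 0.4922
  (32 − 37.4545)²/37.4545 = 0.7943
  (44 − 34.6455)²/34.6455 = 2.5258
χ² = 4.2506 + 6.9314 + 0.6247 + 1.2480 + 14.3487 + 8.3146 + 0.4922 + 0.7943 + 2.5258 = 39.530
df = (3−1)(3−1) = 4. Since 39.530 > 13.277, reject the null hypothesis of independence at α = 0.01.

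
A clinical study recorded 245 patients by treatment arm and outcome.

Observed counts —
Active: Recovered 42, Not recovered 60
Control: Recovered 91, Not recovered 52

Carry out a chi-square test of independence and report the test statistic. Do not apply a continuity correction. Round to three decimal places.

12.102

Row totals: 102, 143. Column totals: 133, 112. Grand total N = 245.
Expected counts (row total × column total / N):
  Active, Recovered: 102×133/245 = 55.3714
  Active, Not recovered: 102×112/245 = 46.6286
  Control, Recovered: 143×133/245 = 77.6286
  Control, Not recovered: 143×112/245 = 65.3714
Contributions (O − E)²/E:
  (42 − 55.3714)²/55.3714 = 3.2290
  (60 − 46.6286)²/46.6286 = 3.8344
  (91 − 77.6286)²/77.6286 = 2.3032
  (52 − 65.3714)²/65.3714 = 2.7351
χ² = 3.2290 + 3.8344 + 2.3032 + 2.7351 = 12.102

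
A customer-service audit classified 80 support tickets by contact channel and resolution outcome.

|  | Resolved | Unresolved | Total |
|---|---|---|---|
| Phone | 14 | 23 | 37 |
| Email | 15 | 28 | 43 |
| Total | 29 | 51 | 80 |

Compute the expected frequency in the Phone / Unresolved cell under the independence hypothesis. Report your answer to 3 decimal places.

23.588

Row total (Phone) = 37; column total (Unresolved) = 51; grand total N = 80.
Expected count = (row total × column total) / N = 37 × 51 / 80 = 23.588.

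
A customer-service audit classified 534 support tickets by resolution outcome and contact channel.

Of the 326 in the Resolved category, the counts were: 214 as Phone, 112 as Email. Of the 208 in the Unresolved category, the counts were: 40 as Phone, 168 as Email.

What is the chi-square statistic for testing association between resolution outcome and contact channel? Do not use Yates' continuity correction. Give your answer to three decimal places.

109.677

Row totals: 326, 208. Column totals: 254, 280. Grand total N = 534.
Expected counts (row total × column total / N):
  Resolved, Phone: 326×254/534 = 155.0637
  Resolved, Email: 326×280/534 = 170.9363
  Unresolved, Phone: 208×254/534 = 98.9363
  Unresolved, Email: 208×280/534 = 109.0637
Contributions (O − E)²/E:
  (214 − 155.0637)²/155.0637 = 22.4004
  (112 − 170.9363)²/170.9363 = 20.3204
  (40 − 98.9363)²/98.9363 = 35.1083
  (168 − 109.0637)²/109.0637 = 31.8482
χ² = 22.4004 + 20.3204 + 35.1083 + 31.8482 = 109.677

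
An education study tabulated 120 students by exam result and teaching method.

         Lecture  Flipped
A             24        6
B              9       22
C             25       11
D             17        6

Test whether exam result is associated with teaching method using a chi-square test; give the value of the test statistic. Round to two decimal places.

Row totals: 30, 31, 36, 23. Column totals: 75, 45. Grand total N = 120.
Expected counts (row total × column total / N):
  A, Lecture: 30×75/120 = 18.750
  A, Flipped: 30×45/120 = 11.250
  B, Lecture: 31×75/120 = 19.375
  B, Flipped: 31×45/120 = 11.625
  C, Lecture: 36×75/120 = 22.500
  C, Flipped: 36×45/120 = 13.500
  D, Lecture: 23×75/120 = 14.375
  D, Flipped: 23×45/120 = 8.625
Contributions (O − E)²/E:
  (24 − 18.750)²/18.750 = 1.4700
  (6 − 11.250)²/11.250 = 2.4500
  (9 − 19.375)²/19.375 = 5.5556
  (22 − 11.625)²/11.625 = 9.2594
  (25 − 22.500)²/22.500 = 0.2778
  (11 − 13.500)²/13.500 = 0.4630
  (17 − 14.375)²/14.375 = 0.4793
  (6 − 8.625)²/8.625 = 0.7989
χ² = 1.4700 + 2.4500 + 5.5556 + 9.2594 + 0.2778 + 0.4630 + 0.4793 + 0.7989 = 20.75

20.75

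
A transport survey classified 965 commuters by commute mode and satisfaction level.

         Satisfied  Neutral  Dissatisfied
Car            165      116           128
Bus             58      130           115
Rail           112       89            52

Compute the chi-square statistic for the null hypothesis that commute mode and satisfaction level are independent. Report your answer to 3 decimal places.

55.953

Row totals: 409, 303, 253. Column totals: 335, 335, 295. Grand total N = 965.
Expected counts (row total × column total / N):
  Car, Satisfied: 409×335/965 = 141.98446
  Car, Neutral: 409×335/965 = 141.98446
  Car, Dissatisfied: 409×295/965 = 125.03109
  Bus, Satisfied: 303×335/965 = 105.18653
  Bus, Neutral: 303×335/965 = 105.18653
  Bus, Dissatisfied: 303×295/965 = 92.62694
  Rail, Satisfied: 253×335/965 = 87.82902
  Rail, Neutral: 253×335/965 = 87.82902
  Rail, Dissatisfied: 253×295/965 = 77.34197
Contributions (O − E)²/E:
  (165 − 141.98446)²/141.98446 = 3.7308
  (116 − 141.98446)²/141.98446 = 4.7554
  (128 − 125.03109)²/125.03109 = 0.0705
  (58 − 105.18653)²/105.18653 = 21.1678
  (130 − 105.18653)²/105.18653 = 5.8535
  (115 − 92.62694)²/92.62694 = 5.4040
  (112 − 87.82902)²/87.82902 = 6.6520
  (89 − 87.82902)²/87.82902 = 0.0156
  (52 − 77.34197)²/77.34197 = 8.3036
χ² = 3.7308 + 4.7554 + 0.0705 + 21.1678 + 5.8535 + 5.4040 + 6.6520 + 0.0156 + 8.3036 = 55.953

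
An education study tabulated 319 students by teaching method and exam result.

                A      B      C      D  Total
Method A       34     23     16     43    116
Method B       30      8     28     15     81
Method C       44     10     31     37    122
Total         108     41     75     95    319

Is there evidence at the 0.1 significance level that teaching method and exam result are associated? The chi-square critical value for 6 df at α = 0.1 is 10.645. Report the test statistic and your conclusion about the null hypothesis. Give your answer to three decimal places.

Grand total N = 319.
Expected counts (row total × column total / N):
  Method A, A: 116×108/319 = 39.2727
  Method A, B: 116×41/319 = 14.9091
  Method A, C: 116×75/319 = 27.2727
  Method A, D: 116×95/319 = 34.5455
  Method B, A: 81×108/319 = 27.4232
  Method B, B: 81×41/319 = 10.4107
  Method B, C: 81×75/319 = 19.0439
  Method B, D: 81×95/319 = 24.1223
  Method C, A: 122×108/319 = 41.3041
  Method C, B: 122×41/319 = 15.6803
  Method C, C: 122×75/319 = 28.6834
  Method C, D: 122×95/319 = 36.3323
Contributions (O − E)²/E:
  (34 − 39.2727)²/39.2727 = 0.7079
  (23 − 14.9091)²/14.9091 = 4.3908
  (16 − 27.2727)²/27.2727 = 4.6594
  (43 − 34.5455)²/34.5455 = 2.0691
  (30 − 27.4232)²/27.4232 = 0.2421
  (8 − 10.4107)²/10.4107 = 0.5582
  (28 − 19.0439)²/19.0439 = 4.2119
  (15 − 24.1223)²/24.1223 = 3.4498
  (44 − 41.3041)²/41.3041 = 0.1760
  (10 − 15.6803)²/15.6803 = 2.0577
  (31 − 28.6834)²/28.6834 = 0.1871
  (37 − 36.3323)²/36.3323 = 0.0123
χ² = 0.7079 + 4.3908 + 4.6594 + 2.0691 + 0.2421 + 0.5582 + 4.2119 + 3.4498 + 0.1760 + 2.0577 + 0.1871 + 0.0123 = 22.722
df = (3−1)(4−1) = 6. Since 22.722 > 10.645, reject the null hypothesis of independence at α = 0.1.

22.722; reject H₀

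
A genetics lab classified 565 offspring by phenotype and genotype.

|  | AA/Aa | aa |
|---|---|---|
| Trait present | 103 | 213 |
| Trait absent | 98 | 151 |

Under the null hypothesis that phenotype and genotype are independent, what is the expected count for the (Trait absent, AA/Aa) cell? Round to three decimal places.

88.582

Row total (Trait absent) = 249; column total (AA/Aa) = 201; grand total N = 565.
Expected count = (row total × column total) / N = 249 × 201 / 565 = 88.582.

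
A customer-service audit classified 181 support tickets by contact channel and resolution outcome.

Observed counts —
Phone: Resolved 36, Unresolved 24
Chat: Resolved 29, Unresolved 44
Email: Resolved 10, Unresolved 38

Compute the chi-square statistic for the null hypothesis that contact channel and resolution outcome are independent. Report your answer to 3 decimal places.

Row totals: 60, 73, 48. Column totals: 75, 106. Grand total N = 181.
Expected counts (row total × column total / N):
  Phone, Resolved: 60×75/181 = 24.8619
  Phone, Unresolved: 60×106/181 = 35.1381
  Chat, Resolved: 73×75/181 = 30.2486
  Chat, Unresolved: 73×106/181 = 42.7514
  Email, Resolved: 48×75/181 = 19.8895
  Email, Unresolved: 48×106/181 = 28.1105
Contributions (O − E)²/E:
  (36 − 24.8619)²/24.8619 = 4.9899
  (24 − 35.1381)²/35.1381 = 3.5306
  (29 − 30.2486)²/30.2486 = 0.0515
  (44 − 42.7514)²/42.7514 = 0.0365
  (10 − 19.8895)²/19.8895 = 4.9173
  (38 − 28.1105)²/28.1105 = 3.4792
χ² = 4.9899 + 3.5306 + 0.0515 + 0.0365 + 4.9173 + 3.4792 = 17.005

17.005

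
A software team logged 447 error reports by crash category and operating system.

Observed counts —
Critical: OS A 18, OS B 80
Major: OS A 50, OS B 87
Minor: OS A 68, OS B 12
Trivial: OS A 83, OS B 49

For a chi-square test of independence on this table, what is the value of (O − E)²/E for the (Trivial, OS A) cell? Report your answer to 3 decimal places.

Row total (Trivial) = 132; column total (OS A) = 219; N = 447.
Expected count E = 132 × 219 / 447 = 64.6711.
Contribution = (O − E)²/E = (83 − 64.6711)² / 64.6711 = 5.195.

5.195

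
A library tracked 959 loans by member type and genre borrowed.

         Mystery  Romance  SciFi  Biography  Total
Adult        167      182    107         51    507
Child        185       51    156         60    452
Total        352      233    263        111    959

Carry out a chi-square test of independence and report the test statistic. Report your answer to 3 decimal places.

81.546

Grand total N = 959.
Expected counts (row total × column total / N):
  Adult, Mystery: 507×352/959 = 186.0938
  Adult, Romance: 507×233/959 = 123.1814
  Adult, SciFi: 507×263/959 = 139.0417
  Adult, Biography: 507×111/959 = 58.6830
  Child, Mystery: 452×352/959 = 165.9062
  Child, Romance: 452×233/959 = 109.8186
  Child, SciFi: 452×263/959 = 123.9583
  Child, Biography: 452×111/959 = 52.3170
Contributions (O − E)²/E:
  (167 − 186.0938)²/186.0938 = 1.9591
  (182 − 123.1814)²/123.1814 = 28.0856
  (107 − 139.0417)²/139.0417 = 7.3839
  (51 − 58.6830)²/58.6830 = 1.0059
  (185 − 165.9062)²/165.9062 = 2.1975
  (51 − 109.8186)²/109.8186 = 31.5031
  (156 − 123.9583)²/123.9583 = 8.2824
  (60 − 52.3170)²/52.3170 = 1.1283
χ² = 1.9591 + 28.0856 + 7.3839 + 1.0059 + 2.1975 + 31.5031 + 8.2824 + 1.1283 = 81.546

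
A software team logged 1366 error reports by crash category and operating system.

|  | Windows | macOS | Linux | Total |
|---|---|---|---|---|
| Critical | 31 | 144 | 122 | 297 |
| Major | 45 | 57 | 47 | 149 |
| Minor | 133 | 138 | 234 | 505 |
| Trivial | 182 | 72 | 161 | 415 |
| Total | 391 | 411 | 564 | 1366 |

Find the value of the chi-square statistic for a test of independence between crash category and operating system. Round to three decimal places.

Grand total N = 1366.
Expected counts (row total × column total / N):
  Critical, Windows: 297×391/1366 = 85.0124
  Critical, macOS: 297×411/1366 = 89.3609
  Critical, Linux: 297×564/1366 = 122.6266
  Major, Windows: 149×391/1366 = 42.6493
  Major, macOS: 149×411/1366 = 44.8309
  Major, Linux: 149×564/1366 = 61.5198
  Minor, Windows: 505×391/1366 = 144.5498
  Minor, macOS: 505×411/1366 = 151.9436
  Minor, Linux: 505×564/1366 = 208.5066
  Trivial, Windows: 415×391/1366 = 118.7884
  Trivial, macOS: 415×411/1366 = 124.8646
  Trivial, Linux: 415×564/1366 = 171.3470
Contributions (O − E)²/E:
  (31 − 85.0124)²/85.0124 = 34.3166
  (144 − 89.3609)²/89.3609 = 33.4087
  (122 − 122.6266)²/122.6266 = 0.0032
  (45 − 42.6493)²/42.6493 = 0.1296
  (57 − 44.8309)²/44.8309 = 3.3032
  (47 − 61.5198)²/61.5198 = 3.4269
  (133 − 144.5498)²/144.5498 = 0.9229
  (138 − 151.9436)²/151.9436 = 1.2796
  (234 − 208.5066)²/208.5066 = 3.1170
  (182 − 118.7884)²/118.7884 = 33.6372
  (72 − 124.8646)²/124.8646 = 22.3816
  (161 − 171.3470)²/171.3470 = 0.6248
χ² = 34.3166 + 33.4087 + 0.0032 + 0.1296 + 3.3032 + 3.4269 + 0.9229 + 1.2796 + 3.1170 + 33.6372 + 22.3816 + 0.6248 = 136.551

136.551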